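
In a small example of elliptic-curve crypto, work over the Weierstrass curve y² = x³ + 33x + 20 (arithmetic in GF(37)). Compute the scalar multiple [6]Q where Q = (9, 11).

(33, 34)

Double-and-add on 6 = (110)₂. Start with Q = (9, 11) for the leading 1-bit.
double: tangent at (9, 11): λ = (3·9² + 33)/(2·11) ≡ 17/22. 22⁻¹ ≡ 32 (mod 37), so λ ≡ 17·32 ≡ 26.
  x = λ² - 9 - 9 = 676 - 18 ≡ 29; y = λ·(9 - 29) - 11 ≡ 24. → (29, 24)
add Q: (29, 24) + (9, 11). λ = (11 - 24)/(9 - 29) ≡ 24/17 mod 37. 17⁻¹ ≡ 24 (mod 37), so λ ≡ 21.
  x = λ² - 29 - 9 = 441 - 38 ≡ 33; y = λ·(29 - 33) - 24 ≡ 3. → (33, 3)
double: tangent at (33, 3): λ = (3·33² + 33)/(2·3) ≡ 7/6. 6⁻¹ ≡ 31 (mod 37), so λ ≡ 7·31 ≡ 32.
  x = λ² - 33 - 33 = 1024 - 66 ≡ 33; y = λ·(33 - 33) - 3 ≡ 34. → (33, 34)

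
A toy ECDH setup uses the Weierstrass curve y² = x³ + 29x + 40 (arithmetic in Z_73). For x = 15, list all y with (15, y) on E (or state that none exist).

28, 45

x³ + 29x + 40 = 3850 ≡ 54 (mod 73).
Square roots of 54 mod 73: 28 and 45 (since 28² = 784 ≡ 54).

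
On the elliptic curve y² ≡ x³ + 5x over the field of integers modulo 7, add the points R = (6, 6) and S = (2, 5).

(6, 6) + (2, 5). λ = (5 - 6)/(2 - 6) ≡ 6/3 mod 7. 3⁻¹ ≡ 5 (mod 7) since 3·5 = 15 ≡ 1, so λ ≡ 2.
  x = λ² - 6 - 2 = 4 - 8 ≡ 3; y = λ·(6 - 3) - 6 ≡ 0. → (3, 0)

(3, 0)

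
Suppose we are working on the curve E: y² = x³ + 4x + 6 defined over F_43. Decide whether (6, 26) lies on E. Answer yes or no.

y² = 26² ≡ 31; x³ + 4x + 6 = 246 ≡ 31 (mod 43). 31 = 31.

yes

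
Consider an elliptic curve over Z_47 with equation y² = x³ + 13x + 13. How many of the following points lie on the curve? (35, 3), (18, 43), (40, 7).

(35, 3): 3² ≡ 9, rhs ≡ 9 → on.
(18, 43): 43² ≡ 16, rhs ≡ 16 → on.
(40, 7): 7² ≡ 2, rhs ≡ 2 → on.

3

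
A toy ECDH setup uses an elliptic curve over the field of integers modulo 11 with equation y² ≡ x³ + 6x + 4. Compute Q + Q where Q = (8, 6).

tangent at (8, 6): λ = (3·8² + 6)/(2·6) ≡ 0/1. 1⁻¹ ≡ 1 (mod 11), so λ ≡ 0·1 ≡ 0.
  x = λ² - 8 - 8 = 0 - 16 ≡ 6; y = λ·(8 - 6) - 6 ≡ 5. → (6, 5)

(6, 5)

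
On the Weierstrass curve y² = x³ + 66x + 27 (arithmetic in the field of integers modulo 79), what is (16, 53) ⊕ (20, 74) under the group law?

(36, 0)

(16, 53) + (20, 74). λ = (74 - 53)/(20 - 16) ≡ 21/4 mod 79. 4⁻¹ ≡ 20 (mod 79), so λ ≡ 25.
  x = λ² - 16 - 20 = 625 - 36 ≡ 36; y = λ·(16 - 36) - 53 ≡ 0. → (36, 0)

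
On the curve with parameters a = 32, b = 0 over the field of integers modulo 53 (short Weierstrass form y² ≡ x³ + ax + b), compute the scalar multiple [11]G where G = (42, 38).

Repeated addition: build up to 11G.
2G: tangent at (42, 38): λ = (3·42² + 32)/(2·38) ≡ 24/23. 23⁻¹ ≡ 30 (mod 53), so λ ≡ 24·30 ≡ 31.
  x = λ² - 42 - 42 = 961 - 84 ≡ 29; y = λ·(42 - 29) - 38 ≡ 47. → (29, 47)
3G: (29, 47) + (42, 38). λ = (38 - 47)/(42 - 29) ≡ 44/13 mod 53. 13⁻¹ ≡ 49 (mod 53) since 13·49 = 637 ≡ 1, so λ ≡ 36.
  x = λ² - 29 - 42 = 1296 - 71 ≡ 6; y = λ·(29 - 6) - 47 ≡ 39. → (6, 39)
4G: (6, 39) + (42, 38). λ = (38 - 39)/(42 - 6) ≡ 52/36 mod 53. 36⁻¹ ≡ 28 (mod 53) since 36·28 = 1008 ≡ 1, so λ ≡ 25.
  x = λ² - 6 - 42 = 625 - 48 ≡ 47; y = λ·(6 - 47) - 39 ≡ 49. → (47, 49)
5G: (47, 49) + (42, 38). λ = (38 - 49)/(42 - 47) ≡ 42/48 mod 53. 48⁻¹ ≡ 21 (mod 53) since 48·21 = 1008 ≡ 1, so λ ≡ 34.
  x = λ² - 47 - 42 = 1156 - 89 ≡ 7; y = λ·(47 - 7) - 49 ≡ 39. → (7, 39)
6G: (7, 39) + (42, 38). λ = (38 - 39)/(42 - 7) ≡ 52/35 mod 53. 35⁻¹ ≡ 50 (mod 53) since 35·50 = 1750 ≡ 1, so λ ≡ 3.
  x = λ² - 7 - 42 = 9 - 49 ≡ 13; y = λ·(7 - 13) - 39 ≡ 49. → (13, 49)
7G: (13, 49) + (42, 38). λ = (38 - 49)/(42 - 13) ≡ 42/29 mod 53. 29⁻¹ ≡ 11 (mod 53), so λ ≡ 38.
  x = λ² - 13 - 42 = 1444 - 55 ≡ 11; y = λ·(13 - 11) - 49 ≡ 27. → (11, 27)
8G: (11, 27) + (42, 38). λ = (38 - 27)/(42 - 11) ≡ 11/31 mod 53. 31⁻¹ ≡ 12 (mod 53) since 31·12 = 372 ≡ 1, so λ ≡ 26.
  x = λ² - 11 - 42 = 676 - 53 ≡ 40; y = λ·(11 - 40) - 27 ≡ 14. → (40, 14)
9G: (40, 14) + (42, 38). λ = (38 - 14)/(42 - 40) ≡ 24/2 mod 53. 2⁻¹ ≡ 27 (mod 53) since 2·27 = 54 ≡ 1, so λ ≡ 12.
  x = λ² - 40 - 42 = 144 - 82 ≡ 9; y = λ·(40 - 9) - 14 ≡ 40. → (9, 40)
10G: (9, 40) + (42, 38). λ = (38 - 40)/(42 - 9) ≡ 51/33 mod 53. 33⁻¹ ≡ 45 (mod 53), so λ ≡ 16.
  x = λ² - 9 - 42 = 256 - 51 ≡ 46; y = λ·(9 - 46) - 40 ≡ 4. → (46, 4)
11G: (46, 4) + (42, 38). λ = (38 - 4)/(42 - 46) ≡ 34/49 mod 53. 49⁻¹ ≡ 13 (mod 53) since 49·13 = 637 ≡ 1, so λ ≡ 18.
  x = λ² - 46 - 42 = 324 - 88 ≡ 24; y = λ·(46 - 24) - 4 ≡ 21. → (24, 21)

(24, 21)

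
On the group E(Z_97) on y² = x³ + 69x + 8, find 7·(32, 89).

(76, 68)

Write P = (32, 89).
Double-and-add on 7 = (111)₂. Start with P = (32, 89) for the leading 1-bit.
double: tangent at (32, 89): λ = (3·32² + 69)/(2·89) ≡ 37/81. 81⁻¹ ≡ 6 (mod 97) since 81·6 = 486 ≡ 1, so λ ≡ 37·6 ≡ 28.
  x = λ² - 32 - 32 = 784 - 64 ≡ 41; y = λ·(32 - 41) - 89 ≡ 47. → (41, 47)
add P: (41, 47) + (32, 89). λ = (89 - 47)/(32 - 41) ≡ 42/88 mod 97. 88⁻¹ ≡ 43 (mod 97) since 88·43 = 3784 ≡ 1, so λ ≡ 60.
  x = λ² - 41 - 32 = 3600 - 73 ≡ 35; y = λ·(41 - 35) - 47 ≡ 22. → (35, 22)
double: tangent at (35, 22): λ = (3·35² + 69)/(2·22) ≡ 58/44. 44⁻¹ ≡ 86 (mod 97), so λ ≡ 58·86 ≡ 41.
  x = λ² - 35 - 35 = 1681 - 70 ≡ 59; y = λ·(35 - 59) - 22 ≡ 61. → (59, 61)
add P: (59, 61) + (32, 89). λ = (89 - 61)/(32 - 59) ≡ 28/70 mod 97. 70⁻¹ ≡ 79 (mod 97) since 70·79 = 5530 ≡ 1, so λ ≡ 78.
  x = λ² - 59 - 32 = 6084 - 91 ≡ 76; y = λ·(59 - 76) - 61 ≡ 68. → (76, 68)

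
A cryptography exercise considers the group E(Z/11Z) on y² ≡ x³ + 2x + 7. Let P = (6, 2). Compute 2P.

(10, 9)

tangent at (6, 2): λ = (3·6² + 2)/(2·2) ≡ 0/4. 4⁻¹ ≡ 3 (mod 11), so λ ≡ 0·3 ≡ 0.
  x = λ² - 6 - 6 = 0 - 12 ≡ 10; y = λ·(6 - 10) - 2 ≡ 9. → (10, 9)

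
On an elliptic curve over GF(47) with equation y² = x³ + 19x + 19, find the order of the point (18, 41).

10

2P: tangent at (18, 41): λ = (3·18² + 19)/(2·41) ≡ 4/35. 35⁻¹ ≡ 43 (mod 47), so λ ≡ 4·43 ≡ 31.
  x = λ² - 18 - 18 = 961 - 36 ≡ 32; y = λ·(18 - 32) - 41 ≡ 42. → (32, 42)
3P: (32, 42) + (18, 41). λ = (41 - 42)/(18 - 32) ≡ 46/33 mod 47. 33⁻¹ ≡ 10 (mod 47), so λ ≡ 37.
  x = λ² - 32 - 18 = 1369 - 50 ≡ 3; y = λ·(32 - 3) - 42 ≡ 44. → (3, 44)
4P: (3, 44) + (18, 41). λ = (41 - 44)/(18 - 3) ≡ 44/15 mod 47. 15⁻¹ ≡ 22 (mod 47) since 15·22 = 330 ≡ 1, so λ ≡ 28.
  x = λ² - 3 - 18 = 784 - 21 ≡ 11; y = λ·(3 - 11) - 44 ≡ 14. → (11, 14)
5P: (11, 14) + (18, 41). λ = (41 - 14)/(18 - 11) ≡ 27/7 mod 47. 7⁻¹ ≡ 27 (mod 47), so λ ≡ 24.
  x = λ² - 11 - 18 = 576 - 29 ≡ 30; y = λ·(11 - 30) - 14 ≡ 0. → (30, 0)
6P: (30, 0) + (18, 41). λ = (41 - 0)/(18 - 30) ≡ 41/35 mod 47. 35⁻¹ ≡ 43 (mod 47), so λ ≡ 24.
  x = λ² - 30 - 18 = 576 - 48 ≡ 11; y = λ·(30 - 11) - 0 ≡ 33. → (11, 33)
7P: (11, 33) + (18, 41). λ = (41 - 33)/(18 - 11) ≡ 8/7 mod 47. 7⁻¹ ≡ 27 (mod 47) since 7·27 = 189 ≡ 1, so λ ≡ 28.
  x = λ² - 11 - 18 = 784 - 29 ≡ 3; y = λ·(11 - 3) - 33 ≡ 3. → (3, 3)
8P: (3, 3) + (18, 41). λ = (41 - 3)/(18 - 3) ≡ 38/15 mod 47. 15⁻¹ ≡ 22 (mod 47), so λ ≡ 37.
  x = λ² - 3 - 18 = 1369 - 21 ≡ 32; y = λ·(3 - 32) - 3 ≡ 5. → (32, 5)
9P: (32, 5) + (18, 41). λ = (41 - 5)/(18 - 32) ≡ 36/33 mod 47. 33⁻¹ ≡ 10 (mod 47), so λ ≡ 31.
  x = λ² - 32 - 18 = 961 - 50 ≡ 18; y = λ·(32 - 18) - 5 ≡ 6. → (18, 6)
10P: (18, 6) + (18, 41): same x and y₁ ≡ -y₂, so the sum is O.
10P = O, so the order is 10.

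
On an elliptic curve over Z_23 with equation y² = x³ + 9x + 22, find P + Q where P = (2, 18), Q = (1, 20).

(2, 18) + (1, 20). λ = (20 - 18)/(1 - 2) ≡ 2/22 mod 23. 22⁻¹ ≡ 22 (mod 23), so λ ≡ 21.
  x = λ² - 2 - 1 = 441 - 3 ≡ 1; y = λ·(2 - 1) - 18 ≡ 3. → (1, 3)

(1, 3)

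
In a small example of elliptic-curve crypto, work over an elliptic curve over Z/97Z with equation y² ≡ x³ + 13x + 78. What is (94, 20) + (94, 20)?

tangent at (94, 20): λ = (3·94² + 13)/(2·20) ≡ 40/40. 40⁻¹ ≡ 17 (mod 97), so λ ≡ 40·17 ≡ 1.
  x = λ² - 94 - 94 = 1 - 188 ≡ 7; y = λ·(94 - 7) - 20 ≡ 67. → (7, 67)

(7, 67)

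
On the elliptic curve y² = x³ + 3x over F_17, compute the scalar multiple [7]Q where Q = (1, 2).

Double-and-add on 7 = (111)₂. Start with Q = (1, 2) for the leading 1-bit.
double: tangent at (1, 2): λ = (3·1² + 3)/(2·2) ≡ 6/4. 4⁻¹ ≡ 13 (mod 17), so λ ≡ 6·13 ≡ 10.
  x = λ² - 1 - 1 = 100 - 2 ≡ 13; y = λ·(1 - 13) - 2 ≡ 14. → (13, 14)
add Q: (13, 14) + (1, 2). λ = (2 - 14)/(1 - 13) ≡ 5/5 mod 17. 5⁻¹ ≡ 7 (mod 17), so λ ≡ 1.
  x = λ² - 13 - 1 = 1 - 14 ≡ 4; y = λ·(13 - 4) - 14 ≡ 12. → (4, 12)
double: tangent at (4, 12): λ = (3·4² + 3)/(2·12) ≡ 0/7. 7⁻¹ ≡ 5 (mod 17), so λ ≡ 0·5 ≡ 0.
  x = λ² - 4 - 4 = 0 - 8 ≡ 9; y = λ·(4 - 9) - 12 ≡ 5. → (9, 5)
add Q: (9, 5) + (1, 2). λ = (2 - 5)/(1 - 9) ≡ 14/9 mod 17. 9⁻¹ ≡ 2 (mod 17), so λ ≡ 11.
  x = λ² - 9 - 1 = 121 - 10 ≡ 9; y = λ·(9 - 9) - 5 ≡ 12. → (9, 12)

(9, 12)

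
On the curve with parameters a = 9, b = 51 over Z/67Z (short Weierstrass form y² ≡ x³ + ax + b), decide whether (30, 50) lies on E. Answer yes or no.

y² = 50² ≡ 21; x³ + 9x + 51 = 27321 ≡ 52 (mod 67). 21 ≠ 52.

no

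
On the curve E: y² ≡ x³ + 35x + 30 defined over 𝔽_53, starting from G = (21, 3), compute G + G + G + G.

Double-and-add on 4 = (100)₂. Start with G = (21, 3) for the leading 1-bit.
double: tangent at (21, 3): λ = (3·21² + 35)/(2·3) ≡ 33/6. 6⁻¹ ≡ 9 (mod 53), so λ ≡ 33·9 ≡ 32.
  x = λ² - 21 - 21 = 1024 - 42 ≡ 28; y = λ·(21 - 28) - 3 ≡ 38. → (28, 38)
double: tangent at (28, 38): λ = (3·28² + 35)/(2·38) ≡ 2/23. 23⁻¹ ≡ 30 (mod 53), so λ ≡ 2·30 ≡ 7.
  x = λ² - 28 - 28 = 49 - 56 ≡ 46; y = λ·(28 - 46) - 38 ≡ 48. → (46, 48)

(46, 48)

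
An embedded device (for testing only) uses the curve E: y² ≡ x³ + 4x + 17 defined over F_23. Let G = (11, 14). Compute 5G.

Double-and-add on 5 = (101)₂. Start with G = (11, 14) for the leading 1-bit.
double: tangent at (11, 14): λ = (3·11² + 4)/(2·14) ≡ 22/5. 5⁻¹ ≡ 14 (mod 23) since 5·14 = 70 ≡ 1, so λ ≡ 22·14 ≡ 9.
  x = λ² - 11 - 11 = 81 - 22 ≡ 13; y = λ·(11 - 13) - 14 ≡ 14. → (13, 14)
double: tangent at (13, 14): λ = (3·13² + 4)/(2·14) ≡ 5/5. 5⁻¹ ≡ 14 (mod 23), so λ ≡ 5·14 ≡ 1.
  x = λ² - 13 - 13 = 1 - 26 ≡ 21; y = λ·(13 - 21) - 14 ≡ 1. → (21, 1)
add G: (21, 1) + (11, 14). λ = (14 - 1)/(11 - 21) ≡ 13/13 mod 23. 13⁻¹ ≡ 16 (mod 23), so λ ≡ 1.
  x = λ² - 21 - 11 = 1 - 32 ≡ 15; y = λ·(21 - 15) - 1 ≡ 5. → (15, 5)

(15, 5)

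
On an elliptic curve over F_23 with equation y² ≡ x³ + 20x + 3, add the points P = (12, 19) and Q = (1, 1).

(12, 19) + (1, 1). λ = (1 - 19)/(1 - 12) ≡ 5/12 mod 23. 12⁻¹ ≡ 2 (mod 23), so λ ≡ 10.
  x = λ² - 12 - 1 = 100 - 13 ≡ 18; y = λ·(12 - 18) - 19 ≡ 13. → (18, 13)

(18, 13)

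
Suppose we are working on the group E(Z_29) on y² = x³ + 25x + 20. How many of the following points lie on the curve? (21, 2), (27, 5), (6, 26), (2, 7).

3

(21, 2): 2² ≡ 4, rhs ≡ 4 → on.
(27, 5): 5² ≡ 25, rhs ≡ 20 → off.
(6, 26): 26² ≡ 9, rhs ≡ 9 → on.
(2, 7): 7² ≡ 20, rhs ≡ 20 → on.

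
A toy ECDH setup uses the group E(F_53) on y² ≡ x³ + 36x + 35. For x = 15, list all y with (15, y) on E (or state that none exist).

x³ + 36x + 35 = 3950 ≡ 28 (mod 53).
Square roots of 28 mod 53: 9 and 44 (since 9² = 81 ≡ 28).

9, 44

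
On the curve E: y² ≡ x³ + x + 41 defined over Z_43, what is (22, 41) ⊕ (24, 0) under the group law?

(22, 41) + (24, 0). λ = (0 - 41)/(24 - 22) ≡ 2/2 mod 43. 2⁻¹ ≡ 22 (mod 43) since 2·22 = 44 ≡ 1, so λ ≡ 1.
  x = λ² - 22 - 24 = 1 - 46 ≡ 41; y = λ·(22 - 41) - 41 ≡ 26. → (41, 26)

(41, 26)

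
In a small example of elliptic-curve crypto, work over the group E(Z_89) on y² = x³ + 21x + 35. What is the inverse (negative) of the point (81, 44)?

-(81, 44) = (81, -44 mod 89) = (81, 45).

(81, 45)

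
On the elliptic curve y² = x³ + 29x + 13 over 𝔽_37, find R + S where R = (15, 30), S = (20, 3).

(6, 25)

(15, 30) + (20, 3). λ = (3 - 30)/(20 - 15) ≡ 10/5 mod 37. 5⁻¹ ≡ 15 (mod 37), so λ ≡ 2.
  x = λ² - 15 - 20 = 4 - 35 ≡ 6; y = λ·(15 - 6) - 30 ≡ 25. → (6, 25)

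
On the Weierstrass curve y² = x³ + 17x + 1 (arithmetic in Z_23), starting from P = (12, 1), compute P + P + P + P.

Repeated addition: build up to 4P.
2P: tangent at (12, 1): λ = (3·12² + 17)/(2·1) ≡ 12/2. 2⁻¹ ≡ 12 (mod 23), so λ ≡ 12·12 ≡ 6.
  x = λ² - 12 - 12 = 36 - 24 ≡ 12; y = λ·(12 - 12) - 1 ≡ 22. → (12, 22)
3P: (12, 22) + (12, 1): same x and y₁ ≡ -y₂, so the sum is O.
4P: O + (12, 1) = (12, 1) (identity).

(12, 1)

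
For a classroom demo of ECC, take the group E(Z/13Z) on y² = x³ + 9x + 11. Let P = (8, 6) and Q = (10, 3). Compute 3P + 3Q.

(3, 0)

First 3P:
Repeated addition: build up to 3P.
2P: tangent at (8, 6): λ = (3·8² + 9)/(2·6) ≡ 6/12. 12⁻¹ ≡ 12 (mod 13) since 12·12 = 144 ≡ 1, so λ ≡ 6·12 ≡ 7.
  x = λ² - 8 - 8 = 49 - 16 ≡ 7; y = λ·(8 - 7) - 6 ≡ 1. → (7, 1)
3P: (7, 1) + (8, 6). λ = (6 - 1)/(8 - 7) ≡ 5/1 mod 13. 1⁻¹ ≡ 1 (mod 13), so λ ≡ 5.
  x = λ² - 7 - 8 = 25 - 15 ≡ 10; y = λ·(7 - 10) - 1 ≡ 10. → (10, 10)
3P = (10, 10).
Next 3Q:
Repeated addition: build up to 3Q.
2Q: tangent at (10, 3): λ = (3·10² + 9)/(2·3) ≡ 10/6. 6⁻¹ ≡ 11 (mod 13) since 6·11 = 66 ≡ 1, so λ ≡ 10·11 ≡ 6.
  x = λ² - 10 - 10 = 36 - 20 ≡ 3; y = λ·(10 - 3) - 3 ≡ 0. → (3, 0)
3Q: (3, 0) + (10, 3). λ = (3 - 0)/(10 - 3) ≡ 3/7 mod 13. 7⁻¹ ≡ 2 (mod 13) since 7·2 = 14 ≡ 1, so λ ≡ 6.
  x = λ² - 3 - 10 = 36 - 13 ≡ 10; y = λ·(3 - 10) - 0 ≡ 10. → (10, 10)
3Q = (10, 10).
Finally 3P + 3Q:
tangent at (10, 10): λ = (3·10² + 9)/(2·10) ≡ 10/7. 7⁻¹ ≡ 2 (mod 13) since 7·2 = 14 ≡ 1, so λ ≡ 10·2 ≡ 7.
  x = λ² - 10 - 10 = 49 - 20 ≡ 3; y = λ·(10 - 3) - 10 ≡ 0. → (3, 0)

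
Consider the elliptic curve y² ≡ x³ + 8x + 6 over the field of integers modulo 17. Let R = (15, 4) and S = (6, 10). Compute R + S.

(4, 0)

(15, 4) + (6, 10). λ = (10 - 4)/(6 - 15) ≡ 6/8 mod 17. 8⁻¹ ≡ 15 (mod 17) since 8·15 = 120 ≡ 1, so λ ≡ 5.
  x = λ² - 15 - 6 = 25 - 21 ≡ 4; y = λ·(15 - 4) - 4 ≡ 0. → (4, 0)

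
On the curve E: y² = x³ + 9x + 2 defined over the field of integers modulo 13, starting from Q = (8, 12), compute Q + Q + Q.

(3, 11)

Repeated addition: build up to 3Q.
2Q: tangent at (8, 12): λ = (3·8² + 9)/(2·12) ≡ 6/11. 11⁻¹ ≡ 6 (mod 13), so λ ≡ 6·6 ≡ 10.
  x = λ² - 8 - 8 = 100 - 16 ≡ 6; y = λ·(8 - 6) - 12 ≡ 8. → (6, 8)
3Q: (6, 8) + (8, 12). λ = (12 - 8)/(8 - 6) ≡ 4/2 mod 13. 2⁻¹ ≡ 7 (mod 13), so λ ≡ 2.
  x = λ² - 6 - 8 = 4 - 14 ≡ 3; y = λ·(6 - 3) - 8 ≡ 11. → (3, 11)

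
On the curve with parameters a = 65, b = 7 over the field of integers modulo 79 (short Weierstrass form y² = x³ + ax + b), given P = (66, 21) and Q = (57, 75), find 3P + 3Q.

First 3P:
Repeated addition: build up to 3P.
2P: tangent at (66, 21): λ = (3·66² + 65)/(2·21) ≡ 19/42. 42⁻¹ ≡ 32 (mod 79), so λ ≡ 19·32 ≡ 55.
  x = λ² - 66 - 66 = 3025 - 132 ≡ 49; y = λ·(66 - 49) - 21 ≡ 45. → (49, 45)
3P: (49, 45) + (66, 21). λ = (21 - 45)/(66 - 49) ≡ 55/17 mod 79. 17⁻¹ ≡ 14 (mod 79), so λ ≡ 59.
  x = λ² - 49 - 66 = 3481 - 115 ≡ 48; y = λ·(49 - 48) - 45 ≡ 14. → (48, 14)
3P = (48, 14).
Next 3Q:
Repeated addition: build up to 3Q.
2Q: tangent at (57, 75): λ = (3·57² + 65)/(2·75) ≡ 16/71. 71⁻¹ ≡ 69 (mod 79), so λ ≡ 16·69 ≡ 77.
  x = λ² - 57 - 57 = 5929 - 114 ≡ 48; y = λ·(57 - 48) - 75 ≡ 65. → (48, 65)
3Q: (48, 65) + (57, 75). λ = (75 - 65)/(57 - 48) ≡ 10/9 mod 79. 9⁻¹ ≡ 44 (mod 79), so λ ≡ 45.
  x = λ² - 48 - 57 = 2025 - 105 ≡ 24; y = λ·(48 - 24) - 65 ≡ 67. → (24, 67)
3Q = (24, 67).
Finally 3P + 3Q:
(48, 14) + (24, 67). λ = (67 - 14)/(24 - 48) ≡ 53/55 mod 79. 55⁻¹ ≡ 23 (mod 79), so λ ≡ 34.
  x = λ² - 48 - 24 = 1156 - 72 ≡ 57; y = λ·(48 - 57) - 14 ≡ 75. → (57, 75)

(57, 75)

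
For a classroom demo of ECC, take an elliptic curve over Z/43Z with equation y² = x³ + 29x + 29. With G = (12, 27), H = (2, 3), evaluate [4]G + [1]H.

(24, 12)

First 4G:
Double-and-add on 4 = (100)₂. Start with G = (12, 27) for the leading 1-bit.
double: tangent at (12, 27): λ = (3·12² + 29)/(2·27) ≡ 31/11. 11⁻¹ ≡ 4 (mod 43) since 11·4 = 44 ≡ 1, so λ ≡ 31·4 ≡ 38.
  x = λ² - 12 - 12 = 1444 - 24 ≡ 1; y = λ·(12 - 1) - 27 ≡ 4. → (1, 4)
double: tangent at (1, 4): λ = (3·1² + 29)/(2·4) ≡ 32/8. 8⁻¹ ≡ 27 (mod 43), so λ ≡ 32·27 ≡ 4.
  x = λ² - 1 - 1 = 16 - 2 ≡ 14; y = λ·(1 - 14) - 4 ≡ 30. → (14, 30)
4G = (14, 30).
Finally 4G + H:
(14, 30) + (2, 3). λ = (3 - 30)/(2 - 14) ≡ 16/31 mod 43. 31⁻¹ ≡ 25 (mod 43), so λ ≡ 13.
  x = λ² - 14 - 2 = 169 - 16 ≡ 24; y = λ·(14 - 24) - 30 ≡ 12. → (24, 12)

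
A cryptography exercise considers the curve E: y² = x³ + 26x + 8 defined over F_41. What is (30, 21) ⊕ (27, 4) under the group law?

(7, 0)

(30, 21) + (27, 4). λ = (4 - 21)/(27 - 30) ≡ 24/38 mod 41. 38⁻¹ ≡ 27 (mod 41) since 38·27 = 1026 ≡ 1, so λ ≡ 33.
  x = λ² - 30 - 27 = 1089 - 57 ≡ 7; y = λ·(30 - 7) - 21 ≡ 0. → (7, 0)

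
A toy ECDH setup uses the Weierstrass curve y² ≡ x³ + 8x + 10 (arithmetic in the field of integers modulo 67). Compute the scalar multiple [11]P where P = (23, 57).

(35, 33)

Repeated addition: build up to 11P.
2P: tangent at (23, 57): λ = (3·23² + 8)/(2·57) ≡ 54/47. 47⁻¹ ≡ 10 (mod 67), so λ ≡ 54·10 ≡ 4.
  x = λ² - 23 - 23 = 16 - 46 ≡ 37; y = λ·(23 - 37) - 57 ≡ 21. → (37, 21)
3P: (37, 21) + (23, 57). λ = (57 - 21)/(23 - 37) ≡ 36/53 mod 67. 53⁻¹ ≡ 43 (mod 67), so λ ≡ 7.
  x = λ² - 37 - 23 = 49 - 60 ≡ 56; y = λ·(37 - 56) - 21 ≡ 47. → (56, 47)
4P: (56, 47) + (23, 57). λ = (57 - 47)/(23 - 56) ≡ 10/34 mod 67. 34⁻¹ ≡ 2 (mod 67), so λ ≡ 20.
  x = λ² - 56 - 23 = 400 - 79 ≡ 53; y = λ·(56 - 53) - 47 ≡ 13. → (53, 13)
5P: (53, 13) + (23, 57). λ = (57 - 13)/(23 - 53) ≡ 44/37 mod 67. 37⁻¹ ≡ 29 (mod 67), so λ ≡ 3.
  x = λ² - 53 - 23 = 9 - 76 ≡ 0; y = λ·(53 - 0) - 13 ≡ 12. → (0, 12)
6P: (0, 12) + (23, 57). λ = (57 - 12)/(23 - 0) ≡ 45/23 mod 67. 23⁻¹ ≡ 35 (mod 67) since 23·35 = 805 ≡ 1, so λ ≡ 34.
  x = λ² - 0 - 23 = 1156 - 23 ≡ 61; y = λ·(0 - 61) - 12 ≡ 58. → (61, 58)
7P: (61, 58) + (23, 57). λ = (57 - 58)/(23 - 61) ≡ 66/29 mod 67. 29⁻¹ ≡ 37 (mod 67) since 29·37 = 1073 ≡ 1, so λ ≡ 30.
  x = λ² - 61 - 23 = 900 - 84 ≡ 12; y = λ·(61 - 12) - 58 ≡ 5. → (12, 5)
8P: (12, 5) + (23, 57). λ = (57 - 5)/(23 - 12) ≡ 52/11 mod 67. 11⁻¹ ≡ 61 (mod 67) since 11·61 = 671 ≡ 1, so λ ≡ 23.
  x = λ² - 12 - 23 = 529 - 35 ≡ 25; y = λ·(12 - 25) - 5 ≡ 31. → (25, 31)
9P: (25, 31) + (23, 57). λ = (57 - 31)/(23 - 25) ≡ 26/65 mod 67. 65⁻¹ ≡ 33 (mod 67), so λ ≡ 54.
  x = λ² - 25 - 23 = 2916 - 48 ≡ 54; y = λ·(25 - 54) - 31 ≡ 11. → (54, 11)
10P: (54, 11) + (23, 57). λ = (57 - 11)/(23 - 54) ≡ 46/36 mod 67. 36⁻¹ ≡ 54 (mod 67) since 36·54 = 1944 ≡ 1, so λ ≡ 5.
  x = λ² - 54 - 23 = 25 - 77 ≡ 15; y = λ·(54 - 15) - 11 ≡ 50. → (15, 50)
11P: (15, 50) + (23, 57). λ = (57 - 50)/(23 - 15) ≡ 7/8 mod 67. 8⁻¹ ≡ 42 (mod 67) since 8·42 = 336 ≡ 1, so λ ≡ 26.
  x = λ² - 15 - 23 = 676 - 38 ≡ 35; y = λ·(15 - 35) - 50 ≡ 33. → (35, 33)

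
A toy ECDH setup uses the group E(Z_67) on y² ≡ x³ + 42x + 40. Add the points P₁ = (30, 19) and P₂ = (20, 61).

(40, 23)

(30, 19) + (20, 61). λ = (61 - 19)/(20 - 30) ≡ 42/57 mod 67. 57⁻¹ ≡ 20 (mod 67), so λ ≡ 36.
  x = λ² - 30 - 20 = 1296 - 50 ≡ 40; y = λ·(30 - 40) - 19 ≡ 23. → (40, 23)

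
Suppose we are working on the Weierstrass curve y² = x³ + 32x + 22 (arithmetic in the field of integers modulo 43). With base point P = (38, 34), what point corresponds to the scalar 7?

(25, 8)

Repeated addition: build up to 7P.
2P: tangent at (38, 34): λ = (3·38² + 32)/(2·34) ≡ 21/25. 25⁻¹ ≡ 31 (mod 43), so λ ≡ 21·31 ≡ 6.
  x = λ² - 38 - 38 = 36 - 76 ≡ 3; y = λ·(38 - 3) - 34 ≡ 4. → (3, 4)
3P: (3, 4) + (38, 34). λ = (34 - 4)/(38 - 3) ≡ 30/35 mod 43. 35⁻¹ ≡ 16 (mod 43) since 35·16 = 560 ≡ 1, so λ ≡ 7.
  x = λ² - 3 - 38 = 49 - 41 ≡ 8; y = λ·(3 - 8) - 4 ≡ 4. → (8, 4)
4P: (8, 4) + (38, 34). λ = (34 - 4)/(38 - 8) ≡ 30/30 mod 43. 30⁻¹ ≡ 33 (mod 43), so λ ≡ 1.
  x = λ² - 8 - 38 = 1 - 46 ≡ 41; y = λ·(8 - 41) - 4 ≡ 6. → (41, 6)
5P: (41, 6) + (38, 34). λ = (34 - 6)/(38 - 41) ≡ 28/40 mod 43. 40⁻¹ ≡ 14 (mod 43), so λ ≡ 5.
  x = λ² - 41 - 38 = 25 - 79 ≡ 32; y = λ·(41 - 32) - 6 ≡ 39. → (32, 39)
6P: (32, 39) + (38, 34). λ = (34 - 39)/(38 - 32) ≡ 38/6 mod 43. 6⁻¹ ≡ 36 (mod 43) since 6·36 = 216 ≡ 1, so λ ≡ 35.
  x = λ² - 32 - 38 = 1225 - 70 ≡ 37; y = λ·(32 - 37) - 39 ≡ 1. → (37, 1)
7P: (37, 1) + (38, 34). λ = (34 - 1)/(38 - 37) ≡ 33/1 mod 43. 1⁻¹ ≡ 1 (mod 43), so λ ≡ 33.
  x = λ² - 37 - 38 = 1089 - 75 ≡ 25; y = λ·(37 - 25) - 1 ≡ 8. → (25, 8)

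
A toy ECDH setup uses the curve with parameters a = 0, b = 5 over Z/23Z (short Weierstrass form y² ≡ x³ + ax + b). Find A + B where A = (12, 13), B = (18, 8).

(12, 13) + (18, 8). λ = (8 - 13)/(18 - 12) ≡ 18/6 mod 23. 6⁻¹ ≡ 4 (mod 23), so λ ≡ 3.
  x = λ² - 12 - 18 = 9 - 30 ≡ 2; y = λ·(12 - 2) - 13 ≡ 17. → (2, 17)

(2, 17)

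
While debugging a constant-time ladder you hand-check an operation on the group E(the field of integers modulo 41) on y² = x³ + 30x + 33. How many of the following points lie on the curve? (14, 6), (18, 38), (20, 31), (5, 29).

(14, 6): 6² ≡ 36, rhs ≡ 40 → off.
(18, 38): 38² ≡ 9, rhs ≡ 9 → on.
(20, 31): 31² ≡ 18, rhs ≡ 23 → off.
(5, 29): 29² ≡ 21, rhs ≡ 21 → on.

2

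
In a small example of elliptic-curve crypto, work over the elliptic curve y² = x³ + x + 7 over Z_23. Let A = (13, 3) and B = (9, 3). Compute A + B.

(13, 3) + (9, 3). λ = (3 - 3)/(9 - 13) ≡ 0/19 mod 23. 19⁻¹ ≡ 17 (mod 23), so λ ≡ 0.
  x = λ² - 13 - 9 = 0 - 22 ≡ 1; y = λ·(13 - 1) - 3 ≡ 20. → (1, 20)

(1, 20)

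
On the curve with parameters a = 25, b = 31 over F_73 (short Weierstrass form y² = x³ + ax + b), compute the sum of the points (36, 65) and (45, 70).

(59, 52)

(36, 65) + (45, 70). λ = (70 - 65)/(45 - 36) ≡ 5/9 mod 73. 9⁻¹ ≡ 65 (mod 73) since 9·65 = 585 ≡ 1, so λ ≡ 33.
  x = λ² - 36 - 45 = 1089 - 81 ≡ 59; y = λ·(36 - 59) - 65 ≡ 52. → (59, 52)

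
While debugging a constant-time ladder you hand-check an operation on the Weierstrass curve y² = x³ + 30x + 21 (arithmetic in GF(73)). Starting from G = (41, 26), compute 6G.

Repeated addition: build up to 6G.
2G: tangent at (41, 26): λ = (3·41² + 30)/(2·26) ≡ 36/52. 52⁻¹ ≡ 66 (mod 73) since 52·66 = 3432 ≡ 1, so λ ≡ 36·66 ≡ 40.
  x = λ² - 41 - 41 = 1600 - 82 ≡ 58; y = λ·(41 - 58) - 26 ≡ 24. → (58, 24)
3G: (58, 24) + (41, 26). λ = (26 - 24)/(41 - 58) ≡ 2/56 mod 73. 56⁻¹ ≡ 30 (mod 73), so λ ≡ 60.
  x = λ² - 58 - 41 = 3600 - 99 ≡ 70; y = λ·(58 - 70) - 24 ≡ 59. → (70, 59)
4G: (70, 59) + (41, 26). λ = (26 - 59)/(41 - 70) ≡ 40/44 mod 73. 44⁻¹ ≡ 5 (mod 73), so λ ≡ 54.
  x = λ² - 70 - 41 = 2916 - 111 ≡ 31; y = λ·(70 - 31) - 59 ≡ 3. → (31, 3)
5G: (31, 3) + (41, 26). λ = (26 - 3)/(41 - 31) ≡ 23/10 mod 73. 10⁻¹ ≡ 22 (mod 73) since 10·22 = 220 ≡ 1, so λ ≡ 68.
  x = λ² - 31 - 41 = 4624 - 72 ≡ 26; y = λ·(31 - 26) - 3 ≡ 45. → (26, 45)
6G: (26, 45) + (41, 26). λ = (26 - 45)/(41 - 26) ≡ 54/15 mod 73. 15⁻¹ ≡ 39 (mod 73), so λ ≡ 62.
  x = λ² - 26 - 41 = 3844 - 67 ≡ 54; y = λ·(26 - 54) - 45 ≡ 44. → (54, 44)

(54, 44)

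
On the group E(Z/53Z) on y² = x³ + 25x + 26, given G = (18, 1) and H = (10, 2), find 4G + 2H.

(39, 18)

First 4G:
Double-and-add on 4 = (100)₂. Start with G = (18, 1) for the leading 1-bit.
double: tangent at (18, 1): λ = (3·18² + 25)/(2·1) ≡ 43/2. 2⁻¹ ≡ 27 (mod 53), so λ ≡ 43·27 ≡ 48.
  x = λ² - 18 - 18 = 2304 - 36 ≡ 42; y = λ·(18 - 42) - 1 ≡ 13. → (42, 13)
double: tangent at (42, 13): λ = (3·42² + 25)/(2·13) ≡ 17/26. 26⁻¹ ≡ 51 (mod 53), so λ ≡ 17·51 ≡ 19.
  x = λ² - 42 - 42 = 361 - 84 ≡ 12; y = λ·(42 - 12) - 13 ≡ 27. → (12, 27)
4G = (12, 27).
Next 2H:
Repeated addition: build up to 2H.
2H: tangent at (10, 2): λ = (3·10² + 25)/(2·2) ≡ 7/4. 4⁻¹ ≡ 40 (mod 53) since 4·40 = 160 ≡ 1, so λ ≡ 7·40 ≡ 15.
  x = λ² - 10 - 10 = 225 - 20 ≡ 46; y = λ·(10 - 46) - 2 ≡ 41. → (46, 41)
2H = (46, 41).
Finally 4G + 2H:
(12, 27) + (46, 41). λ = (41 - 27)/(46 - 12) ≡ 14/34 mod 53. 34⁻¹ ≡ 39 (mod 53), so λ ≡ 16.
  x = λ² - 12 - 46 = 256 - 58 ≡ 39; y = λ·(12 - 39) - 27 ≡ 18. → (39, 18)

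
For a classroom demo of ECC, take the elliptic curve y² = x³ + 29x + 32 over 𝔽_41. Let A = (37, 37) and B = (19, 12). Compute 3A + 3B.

(19, 12)

First 3A:
Repeated addition: build up to 3A.
2A: tangent at (37, 37): λ = (3·37² + 29)/(2·37) ≡ 36/33. 33⁻¹ ≡ 5 (mod 41) since 33·5 = 165 ≡ 1, so λ ≡ 36·5 ≡ 16.
  x = λ² - 37 - 37 = 256 - 74 ≡ 18; y = λ·(37 - 18) - 37 ≡ 21. → (18, 21)
3A: (18, 21) + (37, 37). λ = (37 - 21)/(37 - 18) ≡ 16/19 mod 41. 19⁻¹ ≡ 13 (mod 41) since 19·13 = 247 ≡ 1, so λ ≡ 3.
  x = λ² - 18 - 37 = 9 - 55 ≡ 36; y = λ·(18 - 36) - 21 ≡ 7. → (36, 7)
3A = (36, 7).
Next 3B:
Repeated addition: build up to 3B.
2B: tangent at (19, 12): λ = (3·19² + 29)/(2·12) ≡ 5/24. 24⁻¹ ≡ 12 (mod 41), so λ ≡ 5·12 ≡ 19.
  x = λ² - 19 - 19 = 361 - 38 ≡ 36; y = λ·(19 - 36) - 12 ≡ 34. → (36, 34)
3B: (36, 34) + (19, 12). λ = (12 - 34)/(19 - 36) ≡ 19/24 mod 41. 24⁻¹ ≡ 12 (mod 41), so λ ≡ 23.
  x = λ² - 36 - 19 = 529 - 55 ≡ 23; y = λ·(36 - 23) - 34 ≡ 19. → (23, 19)
3B = (23, 19).
Finally 3A + 3B:
(36, 7) + (23, 19). λ = (19 - 7)/(23 - 36) ≡ 12/28 mod 41. 28⁻¹ ≡ 22 (mod 41) since 28·22 = 616 ≡ 1, so λ ≡ 18.
  x = λ² - 36 - 23 = 324 - 59 ≡ 19; y = λ·(36 - 19) - 7 ≡ 12. → (19, 12)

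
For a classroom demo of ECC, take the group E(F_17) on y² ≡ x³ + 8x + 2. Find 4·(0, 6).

O

Write Q = (0, 6).
Double-and-add on 4 = (100)₂. Start with Q = (0, 6) for the leading 1-bit.
double: tangent at (0, 6): λ = (3·0² + 8)/(2·6) ≡ 8/12. 12⁻¹ ≡ 10 (mod 17), so λ ≡ 8·10 ≡ 12.
  x = λ² - 0 - 0 = 144 - 0 ≡ 8; y = λ·(0 - 8) - 6 ≡ 0. → (8, 0)
double: (8, 0) + (8, 0): same x and y₁ ≡ -y₂, so the sum is ∞.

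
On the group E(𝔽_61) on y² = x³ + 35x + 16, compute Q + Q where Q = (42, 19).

tangent at (42, 19): λ = (3·42² + 35)/(2·19) ≡ 20/38. 38⁻¹ ≡ 53 (mod 61) since 38·53 = 2014 ≡ 1, so λ ≡ 20·53 ≡ 23.
  x = λ² - 42 - 42 = 529 - 84 ≡ 18; y = λ·(42 - 18) - 19 ≡ 45. → (18, 45)

(18, 45)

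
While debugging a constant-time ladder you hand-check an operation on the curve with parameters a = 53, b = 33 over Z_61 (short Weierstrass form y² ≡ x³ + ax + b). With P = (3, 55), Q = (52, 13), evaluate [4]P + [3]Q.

First 4P:
Repeated addition: build up to 4P.
2P: tangent at (3, 55): λ = (3·3² + 53)/(2·55) ≡ 19/49. 49⁻¹ ≡ 5 (mod 61), so λ ≡ 19·5 ≡ 34.
  x = λ² - 3 - 3 = 1156 - 6 ≡ 52; y = λ·(3 - 52) - 55 ≡ 48. → (52, 48)
3P: (52, 48) + (3, 55). λ = (55 - 48)/(3 - 52) ≡ 7/12 mod 61. 12⁻¹ ≡ 56 (mod 61) since 12·56 = 672 ≡ 1, so λ ≡ 26.
  x = λ² - 52 - 3 = 676 - 55 ≡ 11; y = λ·(52 - 11) - 48 ≡ 42. → (11, 42)
4P: (11, 42) + (3, 55). λ = (55 - 42)/(3 - 11) ≡ 13/53 mod 61. 53⁻¹ ≡ 38 (mod 61), so λ ≡ 6.
  x = λ² - 11 - 3 = 36 - 14 ≡ 22; y = λ·(11 - 22) - 42 ≡ 14. → (22, 14)
4P = (22, 14).
Next 3Q:
Repeated addition: build up to 3Q.
2Q: tangent at (52, 13): λ = (3·52² + 53)/(2·13) ≡ 52/26. 26⁻¹ ≡ 54 (mod 61) since 26·54 = 1404 ≡ 1, so λ ≡ 52·54 ≡ 2.
  x = λ² - 52 - 52 = 4 - 104 ≡ 22; y = λ·(52 - 22) - 13 ≡ 47. → (22, 47)
3Q: (22, 47) + (52, 13). λ = (13 - 47)/(52 - 22) ≡ 27/30 mod 61. 30⁻¹ ≡ 59 (mod 61), so λ ≡ 7.
  x = λ² - 22 - 52 = 49 - 74 ≡ 36; y = λ·(22 - 36) - 47 ≡ 38. → (36, 38)
3Q = (36, 38).
Finally 4P + 3Q:
(22, 14) + (36, 38). λ = (38 - 14)/(36 - 22) ≡ 24/14 mod 61. 14⁻¹ ≡ 48 (mod 61), so λ ≡ 54.
  x = λ² - 22 - 36 = 2916 - 58 ≡ 52; y = λ·(22 - 52) - 14 ≡ 13. → (52, 13)

(52, 13)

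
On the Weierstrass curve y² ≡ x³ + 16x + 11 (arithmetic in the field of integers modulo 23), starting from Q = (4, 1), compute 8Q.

Double-and-add on 8 = (1000)₂. Start with Q = (4, 1) for the leading 1-bit.
double: tangent at (4, 1): λ = (3·4² + 16)/(2·1) ≡ 18/2. 2⁻¹ ≡ 12 (mod 23) since 2·12 = 24 ≡ 1, so λ ≡ 18·12 ≡ 9.
  x = λ² - 4 - 4 = 81 - 8 ≡ 4; y = λ·(4 - 4) - 1 ≡ 22. → (4, 22)
double: tangent at (4, 22): λ = (3·4² + 16)/(2·22) ≡ 18/21. 21⁻¹ ≡ 11 (mod 23), so λ ≡ 18·11 ≡ 14.
  x = λ² - 4 - 4 = 196 - 8 ≡ 4; y = λ·(4 - 4) - 22 ≡ 1. → (4, 1)
double: tangent at (4, 1): λ = (3·4² + 16)/(2·1) ≡ 18/2. 2⁻¹ ≡ 12 (mod 23), so λ ≡ 18·12 ≡ 9.
  x = λ² - 4 - 4 = 81 - 8 ≡ 4; y = λ·(4 - 4) - 1 ≡ 22. → (4, 22)

(4, 22)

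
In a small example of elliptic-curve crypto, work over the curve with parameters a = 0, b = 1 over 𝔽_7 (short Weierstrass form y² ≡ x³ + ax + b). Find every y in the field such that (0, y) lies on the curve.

x³ + 0x + 1 = 1 ≡ 1 (mod 7).
Square roots of 1 mod 7: 1 and 6 (since 1² = 1 ≡ 1).

1, 6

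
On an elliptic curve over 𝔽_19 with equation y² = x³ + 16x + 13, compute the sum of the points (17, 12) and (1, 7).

(17, 12) + (1, 7). λ = (7 - 12)/(1 - 17) ≡ 14/3 mod 19. 3⁻¹ ≡ 13 (mod 19), so λ ≡ 11.
  x = λ² - 17 - 1 = 121 - 18 ≡ 8; y = λ·(17 - 8) - 12 ≡ 11. → (8, 11)

(8, 11)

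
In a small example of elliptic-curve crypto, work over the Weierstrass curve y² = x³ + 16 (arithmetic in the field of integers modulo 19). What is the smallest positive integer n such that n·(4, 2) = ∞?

2P: tangent at (4, 2): λ = (3·4² + 0)/(2·2) ≡ 10/4. 4⁻¹ ≡ 5 (mod 19), so λ ≡ 10·5 ≡ 12.
  x = λ² - 4 - 4 = 144 - 8 ≡ 3; y = λ·(4 - 3) - 2 ≡ 10. → (3, 10)
3P: (3, 10) + (4, 2). λ = (2 - 10)/(4 - 3) ≡ 11/1 mod 19. 1⁻¹ ≡ 1 (mod 19) since 1·1 = 1 ≡ 1, so λ ≡ 11.
  x = λ² - 3 - 4 = 121 - 7 ≡ 0; y = λ·(3 - 0) - 10 ≡ 4. → (0, 4)
4P: (0, 4) + (4, 2). λ = (2 - 4)/(4 - 0) ≡ 17/4 mod 19. 4⁻¹ ≡ 5 (mod 19), so λ ≡ 9.
  x = λ² - 0 - 4 = 81 - 4 ≡ 1; y = λ·(0 - 1) - 4 ≡ 6. → (1, 6)
5P: (1, 6) + (4, 2). λ = (2 - 6)/(4 - 1) ≡ 15/3 mod 19. 3⁻¹ ≡ 13 (mod 19), so λ ≡ 5.
  x = λ² - 1 - 4 = 25 - 5 ≡ 1; y = λ·(1 - 1) - 6 ≡ 13. → (1, 13)
6P: (1, 13) + (4, 2). λ = (2 - 13)/(4 - 1) ≡ 8/3 mod 19. 3⁻¹ ≡ 13 (mod 19), so λ ≡ 9.
  x = λ² - 1 - 4 = 81 - 5 ≡ 0; y = λ·(1 - 0) - 13 ≡ 15. → (0, 15)
7P: (0, 15) + (4, 2). λ = (2 - 15)/(4 - 0) ≡ 6/4 mod 19. 4⁻¹ ≡ 5 (mod 19) since 4·5 = 20 ≡ 1, so λ ≡ 11.
  x = λ² - 0 - 4 = 121 - 4 ≡ 3; y = λ·(0 - 3) - 15 ≡ 9. → (3, 9)
8P: (3, 9) + (4, 2). λ = (2 - 9)/(4 - 3) ≡ 12/1 mod 19. 1⁻¹ ≡ 1 (mod 19) since 1·1 = 1 ≡ 1, so λ ≡ 12.
  x = λ² - 3 - 4 = 144 - 7 ≡ 4; y = λ·(3 - 4) - 9 ≡ 17. → (4, 17)
9P: (4, 17) + (4, 2): same x and y₁ ≡ -y₂, so the sum is ∞.
9P = ∞, so the order is 9.

9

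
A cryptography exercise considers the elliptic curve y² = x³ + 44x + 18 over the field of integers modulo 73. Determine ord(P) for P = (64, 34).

8

2P: tangent at (64, 34): λ = (3·64² + 44)/(2·34) ≡ 68/68. 68⁻¹ ≡ 29 (mod 73) since 68·29 = 1972 ≡ 1, so λ ≡ 68·29 ≡ 1.
  x = λ² - 64 - 64 = 1 - 128 ≡ 19; y = λ·(64 - 19) - 34 ≡ 11. → (19, 11)
3P: (19, 11) + (64, 34). λ = (34 - 11)/(64 - 19) ≡ 23/45 mod 73. 45⁻¹ ≡ 13 (mod 73), so λ ≡ 7.
  x = λ² - 19 - 64 = 49 - 83 ≡ 39; y = λ·(19 - 39) - 11 ≡ 68. → (39, 68)
4P: (39, 68) + (64, 34). λ = (34 - 68)/(64 - 39) ≡ 39/25 mod 73. 25⁻¹ ≡ 38 (mod 73), so λ ≡ 22.
  x = λ² - 39 - 64 = 484 - 103 ≡ 16; y = λ·(39 - 16) - 68 ≡ 0. → (16, 0)
5P: (16, 0) + (64, 34). λ = (34 - 0)/(64 - 16) ≡ 34/48 mod 73. 48⁻¹ ≡ 35 (mod 73) since 48·35 = 1680 ≡ 1, so λ ≡ 22.
  x = λ² - 16 - 64 = 484 - 80 ≡ 39; y = λ·(16 - 39) - 0 ≡ 5. → (39, 5)
6P: (39, 5) + (64, 34). λ = (34 - 5)/(64 - 39) ≡ 29/25 mod 73. 25⁻¹ ≡ 38 (mod 73), so λ ≡ 7.
  x = λ² - 39 - 64 = 49 - 103 ≡ 19; y = λ·(39 - 19) - 5 ≡ 62. → (19, 62)
7P: (19, 62) + (64, 34). λ = (34 - 62)/(64 - 19) ≡ 45/45 mod 73. 45⁻¹ ≡ 13 (mod 73), so λ ≡ 1.
  x = λ² - 19 - 64 = 1 - 83 ≡ 64; y = λ·(19 - 64) - 62 ≡ 39. → (64, 39)
8P: (64, 39) + (64, 34): same x and y₁ ≡ -y₂, so the sum is O.
8P = O, so the order is 8.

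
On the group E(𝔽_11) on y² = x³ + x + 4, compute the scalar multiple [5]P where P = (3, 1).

(3, 10)

Repeated addition: build up to 5P.
2P: tangent at (3, 1): λ = (3·3² + 1)/(2·1) ≡ 6/2. 2⁻¹ ≡ 6 (mod 11) since 2·6 = 12 ≡ 1, so λ ≡ 6·6 ≡ 3.
  x = λ² - 3 - 3 = 9 - 6 ≡ 3; y = λ·(3 - 3) - 1 ≡ 10. → (3, 10)
3P: (3, 10) + (3, 1): same x and y₁ ≡ -y₂, so the sum is 𝒪.
4P: 𝒪 + (3, 1) = (3, 1) (identity).
5P: tangent at (3, 1): λ = (3·3² + 1)/(2·1) ≡ 6/2. 2⁻¹ ≡ 6 (mod 11) since 2·6 = 12 ≡ 1, so λ ≡ 6·6 ≡ 3.
  x = λ² - 3 - 3 = 9 - 6 ≡ 3; y = λ·(3 - 3) - 1 ≡ 10. → (3, 10)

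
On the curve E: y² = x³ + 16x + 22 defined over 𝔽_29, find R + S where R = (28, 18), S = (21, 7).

(2, 27)

(28, 18) + (21, 7). λ = (7 - 18)/(21 - 28) ≡ 18/22 mod 29. 22⁻¹ ≡ 4 (mod 29) since 22·4 = 88 ≡ 1, so λ ≡ 14.
  x = λ² - 28 - 21 = 196 - 49 ≡ 2; y = λ·(28 - 2) - 18 ≡ 27. → (2, 27)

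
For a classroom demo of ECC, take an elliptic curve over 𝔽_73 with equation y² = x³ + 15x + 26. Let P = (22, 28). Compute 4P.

Repeated addition: build up to 4P.
2P: tangent at (22, 28): λ = (3·22² + 15)/(2·28) ≡ 7/56. 56⁻¹ ≡ 30 (mod 73), so λ ≡ 7·30 ≡ 64.
  x = λ² - 22 - 22 = 4096 - 44 ≡ 37; y = λ·(22 - 37) - 28 ≡ 34. → (37, 34)
3P: (37, 34) + (22, 28). λ = (28 - 34)/(22 - 37) ≡ 67/58 mod 73. 58⁻¹ ≡ 34 (mod 73), so λ ≡ 15.
  x = λ² - 37 - 22 = 225 - 59 ≡ 20; y = λ·(37 - 20) - 34 ≡ 2. → (20, 2)
4P: (20, 2) + (22, 28). λ = (28 - 2)/(22 - 20) ≡ 26/2 mod 73. 2⁻¹ ≡ 37 (mod 73) since 2·37 = 74 ≡ 1, so λ ≡ 13.
  x = λ² - 20 - 22 = 169 - 42 ≡ 54; y = λ·(20 - 54) - 2 ≡ 67. → (54, 67)

(54, 67)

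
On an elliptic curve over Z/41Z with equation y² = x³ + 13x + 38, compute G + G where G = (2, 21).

(6, 2)

tangent at (2, 21): λ = (3·2² + 13)/(2·21) ≡ 25/1. 1⁻¹ ≡ 1 (mod 41) since 1·1 = 1 ≡ 1, so λ ≡ 25·1 ≡ 25.
  x = λ² - 2 - 2 = 625 - 4 ≡ 6; y = λ·(2 - 6) - 21 ≡ 2. → (6, 2)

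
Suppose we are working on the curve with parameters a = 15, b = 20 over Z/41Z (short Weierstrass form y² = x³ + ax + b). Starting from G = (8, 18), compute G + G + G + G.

Repeated addition: build up to 4G.
2G: tangent at (8, 18): λ = (3·8² + 15)/(2·18) ≡ 2/36. 36⁻¹ ≡ 8 (mod 41), so λ ≡ 2·8 ≡ 16.
  x = λ² - 8 - 8 = 256 - 16 ≡ 35; y = λ·(8 - 35) - 18 ≡ 1. → (35, 1)
3G: (35, 1) + (8, 18). λ = (18 - 1)/(8 - 35) ≡ 17/14 mod 41. 14⁻¹ ≡ 3 (mod 41), so λ ≡ 10.
  x = λ² - 35 - 8 = 100 - 43 ≡ 16; y = λ·(35 - 16) - 1 ≡ 25. → (16, 25)
4G: (16, 25) + (8, 18). λ = (18 - 25)/(8 - 16) ≡ 34/33 mod 41. 33⁻¹ ≡ 5 (mod 41) since 33·5 = 165 ≡ 1, so λ ≡ 6.
  x = λ² - 16 - 8 = 36 - 24 ≡ 12; y = λ·(16 - 12) - 25 ≡ 40. → (12, 40)

(12, 40)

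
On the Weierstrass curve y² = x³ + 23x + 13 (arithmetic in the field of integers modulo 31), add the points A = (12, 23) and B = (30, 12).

(12, 23) + (30, 12). λ = (12 - 23)/(30 - 12) ≡ 20/18 mod 31. 18⁻¹ ≡ 19 (mod 31) since 18·19 = 342 ≡ 1, so λ ≡ 8.
  x = λ² - 12 - 30 = 64 - 42 ≡ 22; y = λ·(12 - 22) - 23 ≡ 21. → (22, 21)

(22, 21)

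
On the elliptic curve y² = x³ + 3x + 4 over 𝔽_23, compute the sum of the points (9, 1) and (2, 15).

(16, 13)

(9, 1) + (2, 15). λ = (15 - 1)/(2 - 9) ≡ 14/16 mod 23. 16⁻¹ ≡ 13 (mod 23), so λ ≡ 21.
  x = λ² - 9 - 2 = 441 - 11 ≡ 16; y = λ·(9 - 16) - 1 ≡ 13. → (16, 13)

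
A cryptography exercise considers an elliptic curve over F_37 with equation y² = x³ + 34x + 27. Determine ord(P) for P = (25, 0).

2P: (25, 0) + (25, 0): same x and y₁ ≡ -y₂, so the sum is O.
2P = O, so the order is 2.

2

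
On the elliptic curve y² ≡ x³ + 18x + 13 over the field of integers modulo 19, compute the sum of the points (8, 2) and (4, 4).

(12, 0)

(8, 2) + (4, 4). λ = (4 - 2)/(4 - 8) ≡ 2/15 mod 19. 15⁻¹ ≡ 14 (mod 19) since 15·14 = 210 ≡ 1, so λ ≡ 9.
  x = λ² - 8 - 4 = 81 - 12 ≡ 12; y = λ·(8 - 12) - 2 ≡ 0. → (12, 0)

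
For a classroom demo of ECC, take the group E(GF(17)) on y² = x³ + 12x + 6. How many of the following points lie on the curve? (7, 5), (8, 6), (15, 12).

3

(7, 5): 5² ≡ 8, rhs ≡ 8 → on.
(8, 6): 6² ≡ 2, rhs ≡ 2 → on.
(15, 12): 12² ≡ 8, rhs ≡ 8 → on.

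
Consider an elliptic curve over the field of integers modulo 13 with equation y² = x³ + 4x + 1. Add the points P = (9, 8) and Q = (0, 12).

(5, 9)

(9, 8) + (0, 12). λ = (12 - 8)/(0 - 9) ≡ 4/4 mod 13. 4⁻¹ ≡ 10 (mod 13), so λ ≡ 1.
  x = λ² - 9 - 0 = 1 - 9 ≡ 5; y = λ·(9 - 5) - 8 ≡ 9. → (5, 9)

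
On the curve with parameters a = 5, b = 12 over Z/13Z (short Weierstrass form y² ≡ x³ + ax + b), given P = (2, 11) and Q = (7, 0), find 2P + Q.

First 2P:
Repeated addition: build up to 2P.
2P: tangent at (2, 11): λ = (3·2² + 5)/(2·11) ≡ 4/9. 9⁻¹ ≡ 3 (mod 13), so λ ≡ 4·3 ≡ 12.
  x = λ² - 2 - 2 = 144 - 4 ≡ 10; y = λ·(2 - 10) - 11 ≡ 10. → (10, 10)
2P = (10, 10).
Finally 2P + Q:
(10, 10) + (7, 0). λ = (0 - 10)/(7 - 10) ≡ 3/10 mod 13. 10⁻¹ ≡ 4 (mod 13) since 10·4 = 40 ≡ 1, so λ ≡ 12.
  x = λ² - 10 - 7 = 144 - 17 ≡ 10; y = λ·(10 - 10) - 10 ≡ 3. → (10, 3)

(10, 3)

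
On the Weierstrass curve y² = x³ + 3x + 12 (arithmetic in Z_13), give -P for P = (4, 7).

(4, 6)

-(4, 7) = (4, -7 mod 13) = (4, 6).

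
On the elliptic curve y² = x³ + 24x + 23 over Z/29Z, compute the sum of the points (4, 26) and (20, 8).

(4, 3)

(4, 26) + (20, 8). λ = (8 - 26)/(20 - 4) ≡ 11/16 mod 29. 16⁻¹ ≡ 20 (mod 29), so λ ≡ 17.
  x = λ² - 4 - 20 = 289 - 24 ≡ 4; y = λ·(4 - 4) - 26 ≡ 3. → (4, 3)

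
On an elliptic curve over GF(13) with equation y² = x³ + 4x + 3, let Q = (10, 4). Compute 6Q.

Double-and-add on 6 = (110)₂. Start with Q = (10, 4) for the leading 1-bit.
double: tangent at (10, 4): λ = (3·10² + 4)/(2·4) ≡ 5/8. 8⁻¹ ≡ 5 (mod 13), so λ ≡ 5·5 ≡ 12.
  x = λ² - 10 - 10 = 144 - 20 ≡ 7; y = λ·(10 - 7) - 4 ≡ 6. → (7, 6)
add Q: (7, 6) + (10, 4). λ = (4 - 6)/(10 - 7) ≡ 11/3 mod 13. 3⁻¹ ≡ 9 (mod 13) since 3·9 = 27 ≡ 1, so λ ≡ 8.
  x = λ² - 7 - 10 = 64 - 17 ≡ 8; y = λ·(7 - 8) - 6 ≡ 12. → (8, 12)
double: tangent at (8, 12): λ = (3·8² + 4)/(2·12) ≡ 1/11. 11⁻¹ ≡ 6 (mod 13), so λ ≡ 1·6 ≡ 6.
  x = λ² - 8 - 8 = 36 - 16 ≡ 7; y = λ·(8 - 7) - 12 ≡ 7. → (7, 7)

(7, 7)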